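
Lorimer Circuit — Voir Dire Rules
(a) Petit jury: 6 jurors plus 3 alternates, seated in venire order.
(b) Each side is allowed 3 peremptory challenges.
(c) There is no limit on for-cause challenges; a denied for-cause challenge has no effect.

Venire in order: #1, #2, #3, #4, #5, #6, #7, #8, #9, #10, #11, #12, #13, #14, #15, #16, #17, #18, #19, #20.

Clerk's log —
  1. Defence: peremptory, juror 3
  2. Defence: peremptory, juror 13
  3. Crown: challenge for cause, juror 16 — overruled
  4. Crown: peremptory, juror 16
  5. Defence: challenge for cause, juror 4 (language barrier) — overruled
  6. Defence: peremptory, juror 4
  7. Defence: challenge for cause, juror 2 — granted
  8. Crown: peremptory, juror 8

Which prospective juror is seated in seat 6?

Removed: #2, #3, #4, #8, #13, #16.
Seating in order: seats 1–6 → #1, #5, #6, #7, #9, #10; alternates → #11, #12, #14.
So seat 6 is #10.

10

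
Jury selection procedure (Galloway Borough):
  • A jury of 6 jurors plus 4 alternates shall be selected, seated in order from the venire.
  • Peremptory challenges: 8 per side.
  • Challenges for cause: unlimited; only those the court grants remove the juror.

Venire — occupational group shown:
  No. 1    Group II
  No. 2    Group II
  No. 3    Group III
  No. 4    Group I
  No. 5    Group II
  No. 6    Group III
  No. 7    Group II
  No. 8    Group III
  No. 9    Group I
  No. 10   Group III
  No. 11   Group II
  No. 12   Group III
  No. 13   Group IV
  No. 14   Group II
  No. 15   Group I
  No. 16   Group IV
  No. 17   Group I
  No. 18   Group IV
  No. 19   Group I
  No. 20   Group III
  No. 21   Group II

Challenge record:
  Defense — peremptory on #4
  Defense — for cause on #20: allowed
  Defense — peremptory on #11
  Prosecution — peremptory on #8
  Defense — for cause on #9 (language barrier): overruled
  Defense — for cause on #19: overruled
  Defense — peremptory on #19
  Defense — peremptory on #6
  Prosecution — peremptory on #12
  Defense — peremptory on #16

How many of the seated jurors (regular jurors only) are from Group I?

1

Removed: #4, #6, #8, #11, #12, #16, #19, #20.
Seated jurors 1–6: #1, #2, #3, #5, #7, #9 (alternates #10, #13, #14, #15 not counted).
Of those, in Group I: #9 → 1.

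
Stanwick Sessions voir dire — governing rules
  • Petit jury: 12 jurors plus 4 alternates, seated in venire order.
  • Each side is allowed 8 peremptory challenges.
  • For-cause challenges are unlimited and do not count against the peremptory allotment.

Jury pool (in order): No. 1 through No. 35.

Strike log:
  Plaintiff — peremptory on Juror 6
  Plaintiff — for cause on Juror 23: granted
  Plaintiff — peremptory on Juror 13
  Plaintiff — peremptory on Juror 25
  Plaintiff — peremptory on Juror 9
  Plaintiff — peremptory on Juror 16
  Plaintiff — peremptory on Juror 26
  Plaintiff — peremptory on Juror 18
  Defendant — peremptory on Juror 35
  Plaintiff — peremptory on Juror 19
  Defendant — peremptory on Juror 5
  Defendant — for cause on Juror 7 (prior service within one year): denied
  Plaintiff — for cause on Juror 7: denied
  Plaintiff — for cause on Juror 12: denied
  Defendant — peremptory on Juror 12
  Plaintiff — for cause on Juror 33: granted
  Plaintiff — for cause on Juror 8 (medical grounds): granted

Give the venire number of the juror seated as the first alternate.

Removed: #5, #6, #8, #9, #12, #13, #16, #18, #19, #23, #25, #26, #33, #35. (#7 stays — for-cause denied.)
Filling seats in venire order through position 13: #1, #2, #3, #4, #7, #10, #11, #14, #15, #17, #20, #21, #22.
So alternate 1 is #22.

22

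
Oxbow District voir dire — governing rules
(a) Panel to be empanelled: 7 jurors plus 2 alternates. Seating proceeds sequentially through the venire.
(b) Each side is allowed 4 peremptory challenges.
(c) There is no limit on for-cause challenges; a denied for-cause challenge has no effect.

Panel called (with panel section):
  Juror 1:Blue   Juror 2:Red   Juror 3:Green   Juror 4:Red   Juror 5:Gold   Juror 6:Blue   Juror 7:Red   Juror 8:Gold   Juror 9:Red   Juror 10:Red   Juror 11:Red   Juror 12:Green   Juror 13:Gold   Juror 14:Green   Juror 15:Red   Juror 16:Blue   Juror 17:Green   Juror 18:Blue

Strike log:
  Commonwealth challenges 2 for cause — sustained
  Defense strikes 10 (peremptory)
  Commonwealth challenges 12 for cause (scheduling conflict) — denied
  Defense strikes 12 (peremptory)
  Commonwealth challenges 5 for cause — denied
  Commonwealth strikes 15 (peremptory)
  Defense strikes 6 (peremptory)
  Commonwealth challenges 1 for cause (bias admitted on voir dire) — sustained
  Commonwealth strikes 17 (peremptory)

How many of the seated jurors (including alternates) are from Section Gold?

Removed: #1, #2, #6, #10, #12, #15, #17.
Seated (9 incl. alternates): #3, #4, #5, #7, #8, #9, #11, #13, #14.
Of those, in Section Gold: #5, #8, #13 → 3.

3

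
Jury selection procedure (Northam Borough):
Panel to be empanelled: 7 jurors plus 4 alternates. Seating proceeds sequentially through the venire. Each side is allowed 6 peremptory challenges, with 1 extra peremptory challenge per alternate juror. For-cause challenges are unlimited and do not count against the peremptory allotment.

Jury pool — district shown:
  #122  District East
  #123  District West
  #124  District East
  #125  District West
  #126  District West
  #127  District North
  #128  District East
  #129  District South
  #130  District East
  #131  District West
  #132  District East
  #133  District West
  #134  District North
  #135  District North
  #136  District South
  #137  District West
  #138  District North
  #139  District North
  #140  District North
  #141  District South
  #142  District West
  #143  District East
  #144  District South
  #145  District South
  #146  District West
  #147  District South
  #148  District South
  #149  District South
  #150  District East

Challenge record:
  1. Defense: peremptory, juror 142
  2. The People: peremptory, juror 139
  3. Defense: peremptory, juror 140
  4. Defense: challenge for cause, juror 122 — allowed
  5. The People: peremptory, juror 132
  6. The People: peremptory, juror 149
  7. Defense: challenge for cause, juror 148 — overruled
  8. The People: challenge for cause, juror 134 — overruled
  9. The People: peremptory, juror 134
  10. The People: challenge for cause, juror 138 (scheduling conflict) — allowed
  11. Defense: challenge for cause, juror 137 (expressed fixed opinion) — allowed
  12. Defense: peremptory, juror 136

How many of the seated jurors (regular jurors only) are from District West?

Removed: #122, #132, #134, #136, #137, #138, #139, #140, #142, #149.
Seated jurors 1–7: #123, #124, #125, #126, #127, #128, #129 (alternates #130, #131, #133, #135 not counted).
Of those, in District West: #123, #125, #126 → 3.

3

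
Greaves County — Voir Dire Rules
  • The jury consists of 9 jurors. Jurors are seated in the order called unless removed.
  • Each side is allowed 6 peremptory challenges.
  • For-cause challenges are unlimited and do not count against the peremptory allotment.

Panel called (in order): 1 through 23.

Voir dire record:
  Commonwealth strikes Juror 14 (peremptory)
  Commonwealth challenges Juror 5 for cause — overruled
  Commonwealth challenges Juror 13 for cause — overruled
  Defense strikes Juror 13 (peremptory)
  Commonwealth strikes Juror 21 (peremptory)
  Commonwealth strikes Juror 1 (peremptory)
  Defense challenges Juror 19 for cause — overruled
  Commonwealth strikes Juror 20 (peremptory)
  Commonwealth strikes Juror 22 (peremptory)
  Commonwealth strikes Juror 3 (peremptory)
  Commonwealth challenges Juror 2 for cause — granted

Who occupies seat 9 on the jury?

12

Removed: #1, #2, #3, #13, #14, #20, #21, #22. (#5, #19 stay — for-cause denied.)
Seating in order: seats 1–9 → #4, #5, #6, #7, #8, #9, #10, #11, #12.
So seat 9 is #12.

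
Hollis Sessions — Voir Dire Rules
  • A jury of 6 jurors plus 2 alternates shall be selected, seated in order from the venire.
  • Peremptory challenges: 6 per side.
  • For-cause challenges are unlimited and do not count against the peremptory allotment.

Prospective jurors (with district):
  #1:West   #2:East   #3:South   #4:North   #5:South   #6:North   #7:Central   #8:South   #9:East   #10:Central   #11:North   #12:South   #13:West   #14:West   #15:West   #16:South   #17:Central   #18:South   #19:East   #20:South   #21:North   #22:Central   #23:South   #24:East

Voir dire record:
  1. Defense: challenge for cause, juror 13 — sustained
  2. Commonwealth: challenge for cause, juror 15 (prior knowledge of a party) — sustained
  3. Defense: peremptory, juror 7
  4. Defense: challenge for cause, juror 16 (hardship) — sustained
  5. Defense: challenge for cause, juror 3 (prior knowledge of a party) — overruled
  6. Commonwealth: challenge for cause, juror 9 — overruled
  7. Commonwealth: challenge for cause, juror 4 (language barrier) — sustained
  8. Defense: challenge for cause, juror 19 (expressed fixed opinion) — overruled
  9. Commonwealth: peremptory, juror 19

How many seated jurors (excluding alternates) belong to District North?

Removed: #4, #7, #13, #15, #16, #19.
Seated jurors 1–6: #1, #2, #3, #5, #6, #8 (alternates #9, #10 not counted).
Of those, in District North: #6 → 1.

1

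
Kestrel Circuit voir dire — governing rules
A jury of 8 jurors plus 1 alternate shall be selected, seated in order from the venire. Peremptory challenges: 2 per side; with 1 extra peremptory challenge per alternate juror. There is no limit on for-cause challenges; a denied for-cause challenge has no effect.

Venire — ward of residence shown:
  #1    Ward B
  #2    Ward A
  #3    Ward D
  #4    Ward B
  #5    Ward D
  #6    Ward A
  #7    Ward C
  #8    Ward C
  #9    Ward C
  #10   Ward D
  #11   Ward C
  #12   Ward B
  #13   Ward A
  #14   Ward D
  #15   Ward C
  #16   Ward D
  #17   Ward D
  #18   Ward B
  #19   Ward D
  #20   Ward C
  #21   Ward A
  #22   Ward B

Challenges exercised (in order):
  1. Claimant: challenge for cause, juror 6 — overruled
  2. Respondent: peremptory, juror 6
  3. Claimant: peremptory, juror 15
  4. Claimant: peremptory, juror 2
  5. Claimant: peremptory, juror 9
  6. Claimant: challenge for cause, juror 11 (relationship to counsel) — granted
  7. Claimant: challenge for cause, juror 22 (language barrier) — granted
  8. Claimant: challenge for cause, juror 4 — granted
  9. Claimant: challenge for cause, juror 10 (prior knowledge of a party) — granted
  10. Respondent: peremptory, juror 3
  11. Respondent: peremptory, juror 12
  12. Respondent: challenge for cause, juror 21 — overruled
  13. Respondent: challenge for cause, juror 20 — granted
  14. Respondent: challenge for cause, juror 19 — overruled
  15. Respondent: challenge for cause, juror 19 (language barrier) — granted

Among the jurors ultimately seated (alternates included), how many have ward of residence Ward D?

4

Removed: #2, #3, #4, #6, #9, #10, #11, #12, #15, #19, #20, #22.
Seated (9 incl. alternates): #1, #5, #7, #8, #13, #14, #16, #17, #18.
Of those, in Ward D: #5, #14, #16, #17 → 4.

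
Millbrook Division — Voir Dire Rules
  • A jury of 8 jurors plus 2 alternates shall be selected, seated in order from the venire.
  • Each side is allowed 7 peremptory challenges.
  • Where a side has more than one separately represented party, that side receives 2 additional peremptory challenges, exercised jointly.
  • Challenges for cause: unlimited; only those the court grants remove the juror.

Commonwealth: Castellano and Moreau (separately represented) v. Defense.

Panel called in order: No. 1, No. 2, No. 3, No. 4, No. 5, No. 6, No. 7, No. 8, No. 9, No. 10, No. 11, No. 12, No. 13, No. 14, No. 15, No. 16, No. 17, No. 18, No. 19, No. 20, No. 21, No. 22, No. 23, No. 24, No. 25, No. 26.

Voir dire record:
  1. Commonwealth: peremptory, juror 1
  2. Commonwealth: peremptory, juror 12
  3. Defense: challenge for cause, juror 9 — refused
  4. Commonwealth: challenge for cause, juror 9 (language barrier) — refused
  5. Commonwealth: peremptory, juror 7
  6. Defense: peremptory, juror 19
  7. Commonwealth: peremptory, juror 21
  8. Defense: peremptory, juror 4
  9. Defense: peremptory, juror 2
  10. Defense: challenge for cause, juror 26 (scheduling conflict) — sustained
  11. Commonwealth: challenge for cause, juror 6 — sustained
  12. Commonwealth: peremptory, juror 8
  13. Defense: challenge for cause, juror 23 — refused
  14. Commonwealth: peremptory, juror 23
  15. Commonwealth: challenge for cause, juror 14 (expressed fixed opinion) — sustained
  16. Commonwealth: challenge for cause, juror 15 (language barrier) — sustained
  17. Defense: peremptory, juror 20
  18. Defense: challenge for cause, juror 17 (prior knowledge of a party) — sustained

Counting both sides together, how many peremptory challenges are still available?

6

Commonwealth allotment: 7 base + 2 multi-party = 9. Defense allotment: 7.
Commonwealth peremptories used: #1, #12, #7, #21, #8, #23 — 6 (for-cause on #9, #6, #14, #15 don't count).
Defense peremptories used: #19, #4, #2, #20 — 4 (for-cause on #9, #26, #23, #17 don't count).
Remaining: (9 − 6) + (7 − 4) = 6.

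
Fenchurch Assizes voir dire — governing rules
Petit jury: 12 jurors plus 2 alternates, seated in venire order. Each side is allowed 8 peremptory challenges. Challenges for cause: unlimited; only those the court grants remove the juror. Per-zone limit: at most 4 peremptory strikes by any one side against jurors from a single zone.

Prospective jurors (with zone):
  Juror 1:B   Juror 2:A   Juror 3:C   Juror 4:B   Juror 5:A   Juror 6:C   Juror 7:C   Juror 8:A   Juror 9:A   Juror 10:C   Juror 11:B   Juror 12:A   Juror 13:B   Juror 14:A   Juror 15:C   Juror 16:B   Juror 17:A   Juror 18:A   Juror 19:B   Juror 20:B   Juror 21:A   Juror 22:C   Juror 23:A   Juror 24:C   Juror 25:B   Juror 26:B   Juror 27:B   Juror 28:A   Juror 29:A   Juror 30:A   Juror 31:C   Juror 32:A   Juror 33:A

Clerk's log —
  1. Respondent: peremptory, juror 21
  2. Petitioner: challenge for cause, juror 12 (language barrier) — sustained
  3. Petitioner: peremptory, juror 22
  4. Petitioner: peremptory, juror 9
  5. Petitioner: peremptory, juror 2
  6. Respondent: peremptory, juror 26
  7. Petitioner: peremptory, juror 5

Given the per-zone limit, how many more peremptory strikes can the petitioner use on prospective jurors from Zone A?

1

Petitioner peremptories so far: #22, #9, #2, #5 — 4 of 8 used, 4 left overall.
Against Zone A: #9, #2, #5 — 3 used; per-zone cap 4 leaves 1.
Binding limit: min(4, 1) = 1.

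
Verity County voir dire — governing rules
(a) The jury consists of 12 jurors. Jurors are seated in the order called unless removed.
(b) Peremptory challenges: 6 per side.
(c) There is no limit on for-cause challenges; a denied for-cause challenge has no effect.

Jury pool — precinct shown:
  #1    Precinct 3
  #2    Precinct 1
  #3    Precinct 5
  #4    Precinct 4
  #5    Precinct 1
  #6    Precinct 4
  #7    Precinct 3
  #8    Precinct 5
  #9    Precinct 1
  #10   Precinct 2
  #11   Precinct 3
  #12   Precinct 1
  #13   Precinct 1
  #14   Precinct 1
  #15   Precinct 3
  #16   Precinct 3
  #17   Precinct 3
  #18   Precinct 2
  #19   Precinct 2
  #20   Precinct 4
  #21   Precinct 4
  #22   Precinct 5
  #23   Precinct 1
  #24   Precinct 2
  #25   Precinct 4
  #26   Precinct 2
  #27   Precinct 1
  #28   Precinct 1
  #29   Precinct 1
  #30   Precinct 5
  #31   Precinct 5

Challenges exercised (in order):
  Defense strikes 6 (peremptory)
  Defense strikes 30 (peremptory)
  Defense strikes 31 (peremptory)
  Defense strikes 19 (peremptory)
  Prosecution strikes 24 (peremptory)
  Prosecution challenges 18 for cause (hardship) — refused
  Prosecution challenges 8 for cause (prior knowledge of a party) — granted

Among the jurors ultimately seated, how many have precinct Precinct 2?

Removed: #6, #8, #19, #24, #30, #31.
Seated jurors 1–12: #1, #2, #3, #4, #5, #7, #9, #10, #11, #12, #13, #14.
Of those, in Precinct 2: #10 → 1.

1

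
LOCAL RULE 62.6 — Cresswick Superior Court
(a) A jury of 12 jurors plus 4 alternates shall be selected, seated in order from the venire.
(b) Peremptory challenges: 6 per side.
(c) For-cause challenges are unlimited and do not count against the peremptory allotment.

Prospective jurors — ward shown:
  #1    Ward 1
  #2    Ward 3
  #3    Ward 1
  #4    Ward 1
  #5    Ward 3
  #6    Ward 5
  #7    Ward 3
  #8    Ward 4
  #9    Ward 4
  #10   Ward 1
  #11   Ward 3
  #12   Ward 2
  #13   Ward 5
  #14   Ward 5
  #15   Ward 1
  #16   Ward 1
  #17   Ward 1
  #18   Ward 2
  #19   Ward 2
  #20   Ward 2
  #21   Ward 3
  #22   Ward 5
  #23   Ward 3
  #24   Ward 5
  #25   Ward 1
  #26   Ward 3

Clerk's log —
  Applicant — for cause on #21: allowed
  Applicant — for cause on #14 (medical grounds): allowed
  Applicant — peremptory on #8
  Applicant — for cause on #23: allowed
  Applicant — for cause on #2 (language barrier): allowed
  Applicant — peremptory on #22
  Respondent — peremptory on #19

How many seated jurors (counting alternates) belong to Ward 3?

Removed: #2, #8, #14, #19, #21, #22, #23.
Seated (16 incl. alternates): #1, #3, #4, #5, #6, #7, #9, #10, #11, #12, #13, #15, #16, #17, #18, #20.
Of those, in Ward 3: #5, #7, #11 → 3.

3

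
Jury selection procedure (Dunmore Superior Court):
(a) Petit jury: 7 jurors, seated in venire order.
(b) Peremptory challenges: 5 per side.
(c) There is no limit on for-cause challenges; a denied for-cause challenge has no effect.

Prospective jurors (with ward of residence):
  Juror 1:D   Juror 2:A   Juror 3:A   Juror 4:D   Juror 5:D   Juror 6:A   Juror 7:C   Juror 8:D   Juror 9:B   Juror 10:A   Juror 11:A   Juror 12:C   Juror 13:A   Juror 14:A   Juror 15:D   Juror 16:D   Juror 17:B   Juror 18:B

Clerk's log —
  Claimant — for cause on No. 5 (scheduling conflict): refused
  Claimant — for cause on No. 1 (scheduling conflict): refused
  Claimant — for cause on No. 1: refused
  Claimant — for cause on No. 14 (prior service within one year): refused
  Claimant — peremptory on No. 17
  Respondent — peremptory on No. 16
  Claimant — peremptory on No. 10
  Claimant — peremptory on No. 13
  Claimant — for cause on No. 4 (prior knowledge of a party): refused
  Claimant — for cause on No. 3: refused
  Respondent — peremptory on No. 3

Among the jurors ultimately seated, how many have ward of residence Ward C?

Removed: #3, #10, #13, #16, #17.
Seated jurors 1–7: #1, #2, #4, #5, #6, #7, #8.
Of those, in Ward C: #7 → 1.

1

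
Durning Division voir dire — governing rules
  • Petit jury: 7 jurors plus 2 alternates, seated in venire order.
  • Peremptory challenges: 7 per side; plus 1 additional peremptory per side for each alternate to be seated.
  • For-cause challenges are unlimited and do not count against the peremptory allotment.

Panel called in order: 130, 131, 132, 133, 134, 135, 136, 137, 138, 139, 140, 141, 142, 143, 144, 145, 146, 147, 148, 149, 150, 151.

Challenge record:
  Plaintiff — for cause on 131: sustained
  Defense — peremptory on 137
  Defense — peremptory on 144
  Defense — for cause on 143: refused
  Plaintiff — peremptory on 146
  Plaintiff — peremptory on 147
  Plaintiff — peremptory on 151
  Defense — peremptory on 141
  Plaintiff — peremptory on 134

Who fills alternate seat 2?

Removed: #131, #134, #137, #141, #144, #146, #147, #151. (#143 stays — for-cause denied.)
Seating in order: seats 1–7 → #130, #132, #133, #135, #136, #138, #139; alternates → #140, #142.
So alternate 2 is #142.

142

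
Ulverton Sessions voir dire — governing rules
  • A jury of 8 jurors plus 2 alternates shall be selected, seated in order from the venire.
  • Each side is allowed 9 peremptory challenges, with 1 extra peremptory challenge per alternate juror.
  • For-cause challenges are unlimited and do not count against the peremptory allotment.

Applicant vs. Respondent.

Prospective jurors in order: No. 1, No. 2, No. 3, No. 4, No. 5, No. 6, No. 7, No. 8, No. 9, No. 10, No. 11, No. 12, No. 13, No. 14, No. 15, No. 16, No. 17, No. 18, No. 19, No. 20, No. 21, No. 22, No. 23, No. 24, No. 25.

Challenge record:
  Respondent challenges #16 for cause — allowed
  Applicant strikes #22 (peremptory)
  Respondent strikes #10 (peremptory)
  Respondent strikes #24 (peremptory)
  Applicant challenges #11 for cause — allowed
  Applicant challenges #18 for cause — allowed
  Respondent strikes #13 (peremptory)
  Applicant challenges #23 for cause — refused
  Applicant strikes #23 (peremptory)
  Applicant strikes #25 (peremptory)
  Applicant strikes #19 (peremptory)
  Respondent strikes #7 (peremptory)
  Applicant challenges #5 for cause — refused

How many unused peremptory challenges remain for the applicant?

7

Applicant allotment: 9 base + 1 × 2 alternates = 11.
Applicant peremptories used: #22, #23, #25, #19 — 4 (for-cause on #11, #18, #23, #5 don't count).
Remaining: 11 − 4 = 7.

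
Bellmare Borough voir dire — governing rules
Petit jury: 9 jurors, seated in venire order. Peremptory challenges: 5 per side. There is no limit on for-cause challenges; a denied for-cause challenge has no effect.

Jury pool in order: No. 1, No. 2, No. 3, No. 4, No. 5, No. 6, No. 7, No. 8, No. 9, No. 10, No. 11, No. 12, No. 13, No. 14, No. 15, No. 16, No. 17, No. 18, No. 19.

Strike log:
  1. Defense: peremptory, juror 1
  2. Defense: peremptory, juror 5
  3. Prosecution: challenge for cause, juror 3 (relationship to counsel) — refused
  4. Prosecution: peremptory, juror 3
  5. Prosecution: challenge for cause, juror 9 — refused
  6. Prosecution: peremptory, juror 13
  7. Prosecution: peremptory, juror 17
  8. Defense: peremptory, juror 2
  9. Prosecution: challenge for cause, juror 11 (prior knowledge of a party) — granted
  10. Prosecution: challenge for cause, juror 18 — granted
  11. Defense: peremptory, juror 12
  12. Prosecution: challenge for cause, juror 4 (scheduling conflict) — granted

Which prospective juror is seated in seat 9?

Removed: #1, #2, #3, #4, #5, #11, #12, #13, #17, #18. (#9 stays — for-cause denied.)
Seating in order: seats 1–9 → #6, #7, #8, #9, #10, #14, #15, #16, #19.
So seat 9 is #19.

19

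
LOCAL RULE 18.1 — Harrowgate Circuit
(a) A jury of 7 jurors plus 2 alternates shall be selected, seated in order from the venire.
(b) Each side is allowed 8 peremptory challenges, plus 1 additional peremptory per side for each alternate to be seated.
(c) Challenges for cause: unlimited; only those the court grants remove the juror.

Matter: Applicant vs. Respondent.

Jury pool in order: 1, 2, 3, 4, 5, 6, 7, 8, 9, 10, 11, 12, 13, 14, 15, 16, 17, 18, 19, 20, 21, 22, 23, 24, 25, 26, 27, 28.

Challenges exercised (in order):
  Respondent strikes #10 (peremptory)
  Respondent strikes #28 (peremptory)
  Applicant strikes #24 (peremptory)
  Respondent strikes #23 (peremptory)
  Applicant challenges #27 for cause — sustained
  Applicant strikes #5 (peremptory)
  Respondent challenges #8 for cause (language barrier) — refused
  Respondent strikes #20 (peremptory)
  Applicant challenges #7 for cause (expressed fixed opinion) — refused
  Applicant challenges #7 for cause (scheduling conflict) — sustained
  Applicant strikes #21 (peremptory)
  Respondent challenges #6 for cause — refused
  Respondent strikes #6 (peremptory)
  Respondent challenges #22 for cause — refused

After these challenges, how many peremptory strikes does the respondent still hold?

5

Respondent allotment: 8 base + 1 × 2 alternates = 10.
Respondent peremptories used: #10, #28, #23, #20, #6 — 5 (for-cause on #8, #6, #22 don't count).
Remaining: 10 − 5 = 5.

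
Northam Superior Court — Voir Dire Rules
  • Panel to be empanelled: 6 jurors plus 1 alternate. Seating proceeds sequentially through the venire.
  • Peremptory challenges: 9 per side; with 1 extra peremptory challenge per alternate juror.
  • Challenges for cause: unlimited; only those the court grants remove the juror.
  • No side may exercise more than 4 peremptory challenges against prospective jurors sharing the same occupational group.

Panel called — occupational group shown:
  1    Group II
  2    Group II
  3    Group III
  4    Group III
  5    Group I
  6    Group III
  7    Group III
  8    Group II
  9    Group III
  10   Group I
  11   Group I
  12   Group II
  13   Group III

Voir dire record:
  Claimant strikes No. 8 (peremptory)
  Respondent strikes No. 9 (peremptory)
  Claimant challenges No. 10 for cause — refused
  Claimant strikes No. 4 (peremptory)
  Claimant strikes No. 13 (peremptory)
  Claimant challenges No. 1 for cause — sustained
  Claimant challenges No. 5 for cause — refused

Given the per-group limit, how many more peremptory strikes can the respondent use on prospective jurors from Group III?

3

Respondent peremptories so far: #9 — 1 of 10 used, 9 left overall.
Against Group III: #9 — 1 used; per-group cap 4 leaves 3.
Binding limit: min(9, 3) = 3.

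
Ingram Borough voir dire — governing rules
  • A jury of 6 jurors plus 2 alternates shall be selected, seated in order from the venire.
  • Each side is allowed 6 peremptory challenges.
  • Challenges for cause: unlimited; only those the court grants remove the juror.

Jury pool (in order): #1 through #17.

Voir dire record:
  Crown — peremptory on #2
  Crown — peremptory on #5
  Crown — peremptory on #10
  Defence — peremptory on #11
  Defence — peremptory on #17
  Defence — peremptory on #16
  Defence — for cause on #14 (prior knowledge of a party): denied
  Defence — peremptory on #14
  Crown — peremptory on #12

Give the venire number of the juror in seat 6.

Removed: #2, #5, #10, #11, #12, #14, #16, #17.
Filling seats in venire order through position 6: #1, #3, #4, #6, #7, #8.
So seat 6 is #8.

8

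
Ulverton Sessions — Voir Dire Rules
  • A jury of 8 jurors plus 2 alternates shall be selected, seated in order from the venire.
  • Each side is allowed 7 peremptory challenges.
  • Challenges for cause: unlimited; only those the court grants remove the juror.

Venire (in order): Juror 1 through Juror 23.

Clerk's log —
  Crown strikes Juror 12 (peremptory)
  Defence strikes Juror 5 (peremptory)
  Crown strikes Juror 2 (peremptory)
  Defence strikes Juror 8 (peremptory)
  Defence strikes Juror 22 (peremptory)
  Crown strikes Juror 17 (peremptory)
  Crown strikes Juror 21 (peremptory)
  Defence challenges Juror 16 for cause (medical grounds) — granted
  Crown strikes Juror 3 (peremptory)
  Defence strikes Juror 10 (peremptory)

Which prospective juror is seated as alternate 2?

18

Removed: #2, #3, #5, #8, #10, #12, #16, #17, #21, #22.
Seating in order: seats 1–8 → #1, #4, #6, #7, #9, #11, #13, #14; alternates → #15, #18.
So alternate 2 is #18.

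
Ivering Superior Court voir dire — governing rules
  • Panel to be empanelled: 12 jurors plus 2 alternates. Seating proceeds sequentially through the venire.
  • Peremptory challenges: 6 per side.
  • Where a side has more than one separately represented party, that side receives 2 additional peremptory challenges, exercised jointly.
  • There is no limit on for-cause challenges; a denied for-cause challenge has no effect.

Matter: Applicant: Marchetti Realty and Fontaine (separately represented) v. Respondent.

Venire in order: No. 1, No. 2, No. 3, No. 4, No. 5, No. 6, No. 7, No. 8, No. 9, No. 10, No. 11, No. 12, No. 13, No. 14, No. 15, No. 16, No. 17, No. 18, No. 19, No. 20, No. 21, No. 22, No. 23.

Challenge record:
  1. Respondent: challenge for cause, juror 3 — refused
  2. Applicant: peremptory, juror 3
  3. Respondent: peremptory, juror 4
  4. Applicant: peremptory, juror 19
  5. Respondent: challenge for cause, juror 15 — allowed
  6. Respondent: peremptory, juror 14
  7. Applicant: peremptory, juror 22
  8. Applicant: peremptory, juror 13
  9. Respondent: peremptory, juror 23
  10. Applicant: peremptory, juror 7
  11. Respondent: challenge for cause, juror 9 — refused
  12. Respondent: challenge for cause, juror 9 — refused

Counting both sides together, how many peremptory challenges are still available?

6

Applicant allotment: 6 base + 2 multi-party = 8. Respondent allotment: 6.
Applicant peremptories used: #3, #19, #22, #13, #7 — 5.
Respondent peremptories used: #4, #14, #23 — 3 (for-cause on #3, #15, #9, #9 don't count).
Remaining: (8 − 5) + (6 − 3) = 6.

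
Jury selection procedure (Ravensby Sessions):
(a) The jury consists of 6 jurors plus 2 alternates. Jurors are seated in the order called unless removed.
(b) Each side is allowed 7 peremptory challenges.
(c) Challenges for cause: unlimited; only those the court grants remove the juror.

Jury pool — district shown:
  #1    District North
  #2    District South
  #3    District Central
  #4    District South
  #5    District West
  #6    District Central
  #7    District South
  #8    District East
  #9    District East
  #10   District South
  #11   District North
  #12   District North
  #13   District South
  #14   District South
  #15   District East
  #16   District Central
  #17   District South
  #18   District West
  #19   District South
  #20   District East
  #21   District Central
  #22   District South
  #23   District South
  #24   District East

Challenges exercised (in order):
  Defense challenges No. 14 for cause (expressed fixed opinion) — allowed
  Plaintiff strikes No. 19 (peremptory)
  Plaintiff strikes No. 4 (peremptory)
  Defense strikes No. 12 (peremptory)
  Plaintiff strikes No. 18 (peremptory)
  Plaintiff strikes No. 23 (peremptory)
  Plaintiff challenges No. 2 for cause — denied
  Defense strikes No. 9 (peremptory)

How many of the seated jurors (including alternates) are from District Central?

2

Removed: #4, #9, #12, #14, #18, #19, #23.
Seated (8 incl. alternates): #1, #2, #3, #5, #6, #7, #8, #10.
Of those, in District Central: #3, #6 → 2.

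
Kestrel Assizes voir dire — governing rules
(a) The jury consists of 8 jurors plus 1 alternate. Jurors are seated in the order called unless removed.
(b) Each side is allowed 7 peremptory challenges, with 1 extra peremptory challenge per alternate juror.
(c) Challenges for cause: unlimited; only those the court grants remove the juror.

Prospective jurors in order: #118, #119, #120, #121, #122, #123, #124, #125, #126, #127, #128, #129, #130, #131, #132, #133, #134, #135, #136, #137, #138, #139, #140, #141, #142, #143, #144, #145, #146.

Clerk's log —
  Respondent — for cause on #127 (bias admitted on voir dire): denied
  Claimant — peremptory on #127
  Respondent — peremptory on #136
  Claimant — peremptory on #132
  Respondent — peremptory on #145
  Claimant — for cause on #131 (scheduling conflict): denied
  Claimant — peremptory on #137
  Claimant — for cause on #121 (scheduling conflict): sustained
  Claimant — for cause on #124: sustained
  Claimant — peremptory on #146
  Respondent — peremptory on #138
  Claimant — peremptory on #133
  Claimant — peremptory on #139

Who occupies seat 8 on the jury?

128

Removed: #121, #124, #127, #132, #133, #136, #137, #138, #139, #145, #146. (#131 stays — for-cause denied.)
Seating in order: seats 1–8 → #118, #119, #120, #122, #123, #125, #126, #128; alternates → #129.
So seat 8 is #128.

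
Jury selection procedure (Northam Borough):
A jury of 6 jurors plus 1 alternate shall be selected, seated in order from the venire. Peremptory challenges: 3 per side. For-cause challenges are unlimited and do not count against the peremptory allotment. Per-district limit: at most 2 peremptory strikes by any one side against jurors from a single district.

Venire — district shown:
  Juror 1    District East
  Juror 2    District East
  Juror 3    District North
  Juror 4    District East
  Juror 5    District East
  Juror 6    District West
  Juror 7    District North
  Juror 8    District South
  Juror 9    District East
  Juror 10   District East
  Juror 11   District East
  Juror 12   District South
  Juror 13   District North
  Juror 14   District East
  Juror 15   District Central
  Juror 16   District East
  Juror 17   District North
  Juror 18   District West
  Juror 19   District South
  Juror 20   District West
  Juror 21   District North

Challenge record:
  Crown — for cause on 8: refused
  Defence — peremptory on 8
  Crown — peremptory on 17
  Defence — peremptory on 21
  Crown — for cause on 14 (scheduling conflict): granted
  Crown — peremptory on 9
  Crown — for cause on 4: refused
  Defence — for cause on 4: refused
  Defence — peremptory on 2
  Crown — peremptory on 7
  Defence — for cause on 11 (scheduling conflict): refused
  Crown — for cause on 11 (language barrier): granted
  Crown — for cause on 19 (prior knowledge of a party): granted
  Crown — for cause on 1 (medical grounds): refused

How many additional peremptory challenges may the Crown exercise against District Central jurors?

0

Crown peremptories so far: #17, #9, #7 — 3 of 3 used, 0 left overall.
Against District Central: none yet — per-district cap 2 leaves 2.
Binding limit: min(0, 2) = 0.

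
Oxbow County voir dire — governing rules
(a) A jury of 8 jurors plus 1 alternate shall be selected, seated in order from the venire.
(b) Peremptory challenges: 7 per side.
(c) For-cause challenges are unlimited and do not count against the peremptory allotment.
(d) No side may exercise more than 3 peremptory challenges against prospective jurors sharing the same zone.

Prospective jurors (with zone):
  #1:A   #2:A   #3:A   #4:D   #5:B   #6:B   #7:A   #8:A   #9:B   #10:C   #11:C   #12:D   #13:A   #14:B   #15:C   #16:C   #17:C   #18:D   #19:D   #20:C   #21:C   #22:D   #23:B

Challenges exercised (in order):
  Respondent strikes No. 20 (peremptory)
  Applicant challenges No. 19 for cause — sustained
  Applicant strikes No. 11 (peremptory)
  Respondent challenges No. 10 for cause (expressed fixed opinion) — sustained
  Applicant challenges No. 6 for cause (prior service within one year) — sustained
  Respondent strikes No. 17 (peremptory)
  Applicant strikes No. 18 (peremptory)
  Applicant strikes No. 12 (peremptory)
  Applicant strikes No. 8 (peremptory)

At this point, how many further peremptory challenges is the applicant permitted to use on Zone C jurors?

Applicant peremptories so far: #11, #18, #12, #8 — 4 of 7 used, 3 left overall.
Against Zone C: #11 — 1 used; per-zone cap 3 leaves 2.
Binding limit: min(3, 2) = 2.

2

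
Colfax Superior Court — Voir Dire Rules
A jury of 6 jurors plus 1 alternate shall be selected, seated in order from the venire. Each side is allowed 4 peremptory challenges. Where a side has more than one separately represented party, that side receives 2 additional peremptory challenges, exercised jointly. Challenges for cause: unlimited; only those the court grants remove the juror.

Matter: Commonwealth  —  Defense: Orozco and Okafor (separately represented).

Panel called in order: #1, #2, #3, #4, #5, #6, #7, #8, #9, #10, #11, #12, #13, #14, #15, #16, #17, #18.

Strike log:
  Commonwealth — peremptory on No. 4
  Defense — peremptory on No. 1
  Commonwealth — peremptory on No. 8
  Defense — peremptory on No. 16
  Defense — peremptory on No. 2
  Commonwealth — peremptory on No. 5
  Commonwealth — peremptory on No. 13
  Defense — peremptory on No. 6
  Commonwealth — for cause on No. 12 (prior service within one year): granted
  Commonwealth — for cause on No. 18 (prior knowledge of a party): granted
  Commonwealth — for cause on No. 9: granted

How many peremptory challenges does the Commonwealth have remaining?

Commonwealth allotment: 4.
Commonwealth peremptories used: #4, #8, #5, #13 — 4 (for-cause on #12, #18, #9 don't count).
Remaining: 4 − 4 = 0.

0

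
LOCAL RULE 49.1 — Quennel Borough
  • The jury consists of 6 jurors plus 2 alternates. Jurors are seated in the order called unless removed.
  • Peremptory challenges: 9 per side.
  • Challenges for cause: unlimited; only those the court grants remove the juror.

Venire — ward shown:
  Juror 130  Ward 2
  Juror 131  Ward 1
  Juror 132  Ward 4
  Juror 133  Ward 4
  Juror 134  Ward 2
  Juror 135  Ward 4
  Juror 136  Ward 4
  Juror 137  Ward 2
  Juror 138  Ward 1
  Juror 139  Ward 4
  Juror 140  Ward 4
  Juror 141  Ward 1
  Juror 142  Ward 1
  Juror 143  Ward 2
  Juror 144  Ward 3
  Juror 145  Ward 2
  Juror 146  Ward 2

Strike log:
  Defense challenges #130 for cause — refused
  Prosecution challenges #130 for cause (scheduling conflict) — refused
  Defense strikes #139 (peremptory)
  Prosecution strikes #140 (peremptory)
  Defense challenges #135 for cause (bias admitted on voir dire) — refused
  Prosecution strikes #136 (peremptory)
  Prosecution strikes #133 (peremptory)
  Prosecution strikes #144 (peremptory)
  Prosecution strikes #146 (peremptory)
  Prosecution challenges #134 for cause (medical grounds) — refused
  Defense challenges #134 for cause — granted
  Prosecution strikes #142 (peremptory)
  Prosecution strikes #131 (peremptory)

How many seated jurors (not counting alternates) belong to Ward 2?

Removed: #131, #133, #134, #136, #139, #140, #142, #144, #146.
Seated jurors 1–6: #130, #132, #135, #137, #138, #141 (alternates #143, #145 not counted).
Of those, in Ward 2: #130, #137 → 2.

2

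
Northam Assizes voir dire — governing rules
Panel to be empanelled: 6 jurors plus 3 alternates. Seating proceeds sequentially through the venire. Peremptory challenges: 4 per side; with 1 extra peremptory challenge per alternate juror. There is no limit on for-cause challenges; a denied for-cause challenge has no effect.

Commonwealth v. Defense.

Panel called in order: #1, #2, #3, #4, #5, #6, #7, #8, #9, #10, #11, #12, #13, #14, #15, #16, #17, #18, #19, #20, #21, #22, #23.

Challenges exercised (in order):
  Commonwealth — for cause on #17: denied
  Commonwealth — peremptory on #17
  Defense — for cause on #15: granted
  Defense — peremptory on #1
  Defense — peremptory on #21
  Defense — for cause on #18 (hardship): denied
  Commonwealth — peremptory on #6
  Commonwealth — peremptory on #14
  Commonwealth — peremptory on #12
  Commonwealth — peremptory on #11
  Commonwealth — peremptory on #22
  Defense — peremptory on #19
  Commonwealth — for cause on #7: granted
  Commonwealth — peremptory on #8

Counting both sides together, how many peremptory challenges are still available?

Commonwealth allotment: 4 base + 1 × 3 alternates = 7. Defense allotment: 4 base + 1 × 3 alternates = 7.
Commonwealth peremptories used: #17, #6, #14, #12, #11, #22, #8 — 7 (for-cause on #17, #7 don't count).
Defense peremptories used: #1, #21, #19 — 3 (for-cause on #15, #18 don't count).
Remaining: (7 − 7) + (7 − 3) = 4.

4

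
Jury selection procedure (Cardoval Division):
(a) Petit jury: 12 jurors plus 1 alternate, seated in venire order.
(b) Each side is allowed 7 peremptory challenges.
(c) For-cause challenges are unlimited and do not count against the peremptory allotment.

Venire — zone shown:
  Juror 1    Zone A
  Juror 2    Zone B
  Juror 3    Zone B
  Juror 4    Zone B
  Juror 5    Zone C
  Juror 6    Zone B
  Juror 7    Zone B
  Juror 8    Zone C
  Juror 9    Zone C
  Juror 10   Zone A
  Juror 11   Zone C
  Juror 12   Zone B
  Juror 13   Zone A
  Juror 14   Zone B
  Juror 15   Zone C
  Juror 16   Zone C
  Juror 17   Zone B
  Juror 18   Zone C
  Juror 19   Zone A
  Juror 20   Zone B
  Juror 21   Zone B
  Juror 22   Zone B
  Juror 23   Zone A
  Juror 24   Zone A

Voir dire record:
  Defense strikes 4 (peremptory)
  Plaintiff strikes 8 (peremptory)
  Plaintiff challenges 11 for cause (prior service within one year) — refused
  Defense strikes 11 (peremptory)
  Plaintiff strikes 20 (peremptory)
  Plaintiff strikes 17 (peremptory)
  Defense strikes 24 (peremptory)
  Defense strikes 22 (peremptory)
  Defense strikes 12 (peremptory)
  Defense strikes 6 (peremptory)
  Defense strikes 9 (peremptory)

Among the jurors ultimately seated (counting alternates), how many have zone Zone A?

4

Removed: #4, #6, #8, #9, #11, #12, #17, #20, #22, #24.
Seated (13 incl. alternates): #1, #2, #3, #5, #7, #10, #13, #14, #15, #16, #18, #19, #21.
Of those, in Zone A: #1, #10, #13, #19 → 4.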